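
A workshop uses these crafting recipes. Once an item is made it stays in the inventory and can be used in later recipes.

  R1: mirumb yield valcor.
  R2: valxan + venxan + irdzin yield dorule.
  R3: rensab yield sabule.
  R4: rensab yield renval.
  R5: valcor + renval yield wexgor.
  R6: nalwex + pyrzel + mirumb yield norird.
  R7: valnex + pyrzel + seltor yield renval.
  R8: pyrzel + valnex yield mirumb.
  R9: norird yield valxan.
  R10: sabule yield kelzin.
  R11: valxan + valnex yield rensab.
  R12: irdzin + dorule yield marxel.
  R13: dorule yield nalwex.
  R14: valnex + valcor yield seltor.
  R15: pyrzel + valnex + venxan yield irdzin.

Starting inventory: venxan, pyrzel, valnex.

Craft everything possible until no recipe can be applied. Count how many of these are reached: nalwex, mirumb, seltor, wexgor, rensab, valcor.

Using R8, pyrzel and valnex make mirumb.
mirumb → valcor (R1).
valnex + valcor → seltor (R14).
Using R7, valnex, pyrzel, and seltor make renval.
valcor + renval → wexgor (R5).
nalwex would need dorule (R13), but dorule is never obtained.
mirumb: reached.
seltor: reached.
wexgor: reached.
rensab would need valxan and valnex (R11), but valxan is never obtained.
valcor: reached.
Reached: mirumb, seltor, wexgor, and valcor — 4 of the 6.

4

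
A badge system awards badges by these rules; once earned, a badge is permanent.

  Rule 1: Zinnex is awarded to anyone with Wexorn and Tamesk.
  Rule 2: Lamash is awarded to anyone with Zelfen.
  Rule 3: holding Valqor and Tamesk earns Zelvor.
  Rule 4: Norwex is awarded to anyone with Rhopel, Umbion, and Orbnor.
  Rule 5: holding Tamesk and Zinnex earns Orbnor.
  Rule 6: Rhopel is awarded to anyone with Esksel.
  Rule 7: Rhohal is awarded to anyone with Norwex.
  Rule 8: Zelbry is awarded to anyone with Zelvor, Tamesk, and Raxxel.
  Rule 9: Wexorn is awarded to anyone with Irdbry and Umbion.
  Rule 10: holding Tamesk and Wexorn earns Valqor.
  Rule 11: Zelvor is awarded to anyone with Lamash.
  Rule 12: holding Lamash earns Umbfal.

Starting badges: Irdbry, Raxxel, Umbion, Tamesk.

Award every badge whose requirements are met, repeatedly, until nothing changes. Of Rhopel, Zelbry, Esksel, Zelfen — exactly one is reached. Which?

Zelbry

With Irdbry and Umbion, Wexorn is earned (Rule 9).
With Tamesk and Wexorn, Valqor is earned (Rule 10).
With Valqor and Tamesk, Zelvor is earned (Rule 3).
With Zelvor, Tamesk, and Raxxel, Zelbry is earned (Rule 8).
No rule produces Zelfen, and it is not given. No rule produces Esksel, and it is not given. Rhopel would need Esksel (Rule 6), but Esksel is never earned.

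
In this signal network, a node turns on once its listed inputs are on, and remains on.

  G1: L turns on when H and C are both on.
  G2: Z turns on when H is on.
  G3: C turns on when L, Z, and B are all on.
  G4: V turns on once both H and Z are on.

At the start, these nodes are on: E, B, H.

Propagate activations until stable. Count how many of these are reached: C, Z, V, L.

2

H is on, so Z turns on (G2).
H and Z are on, so V turns on (G4).
C would need L, Z, and B (G3), but L never turns on.
Z: reached.
V: reached.
L would need H and C (G1), but C never turns on.
Reached: Z and V — 2 of the 4.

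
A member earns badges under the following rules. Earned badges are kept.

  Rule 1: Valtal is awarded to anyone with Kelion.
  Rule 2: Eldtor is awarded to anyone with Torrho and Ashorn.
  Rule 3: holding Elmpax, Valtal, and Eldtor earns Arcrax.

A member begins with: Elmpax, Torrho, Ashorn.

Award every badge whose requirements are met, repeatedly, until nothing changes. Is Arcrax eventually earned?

Arcrax would need Elmpax, Valtal, and Eldtor (Rule 3), but Valtal is never earned.

No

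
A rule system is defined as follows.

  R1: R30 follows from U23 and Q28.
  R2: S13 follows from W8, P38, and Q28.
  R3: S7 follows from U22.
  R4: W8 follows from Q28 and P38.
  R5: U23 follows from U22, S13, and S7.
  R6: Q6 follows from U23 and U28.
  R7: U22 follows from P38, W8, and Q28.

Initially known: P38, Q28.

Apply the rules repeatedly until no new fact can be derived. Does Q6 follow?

Q6 would need U23 and U28 (R6), but U28 is never established.

No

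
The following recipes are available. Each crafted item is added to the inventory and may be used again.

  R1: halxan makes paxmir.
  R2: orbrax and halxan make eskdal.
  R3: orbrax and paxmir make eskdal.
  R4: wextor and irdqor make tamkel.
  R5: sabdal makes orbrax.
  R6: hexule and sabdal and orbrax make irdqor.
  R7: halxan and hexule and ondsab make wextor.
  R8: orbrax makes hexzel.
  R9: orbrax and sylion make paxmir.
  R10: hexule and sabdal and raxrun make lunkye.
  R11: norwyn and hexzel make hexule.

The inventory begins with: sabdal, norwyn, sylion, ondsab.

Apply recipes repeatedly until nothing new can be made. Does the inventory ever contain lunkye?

No

lunkye would need hexule, sabdal, and raxrun (R10), but raxrun is never obtained.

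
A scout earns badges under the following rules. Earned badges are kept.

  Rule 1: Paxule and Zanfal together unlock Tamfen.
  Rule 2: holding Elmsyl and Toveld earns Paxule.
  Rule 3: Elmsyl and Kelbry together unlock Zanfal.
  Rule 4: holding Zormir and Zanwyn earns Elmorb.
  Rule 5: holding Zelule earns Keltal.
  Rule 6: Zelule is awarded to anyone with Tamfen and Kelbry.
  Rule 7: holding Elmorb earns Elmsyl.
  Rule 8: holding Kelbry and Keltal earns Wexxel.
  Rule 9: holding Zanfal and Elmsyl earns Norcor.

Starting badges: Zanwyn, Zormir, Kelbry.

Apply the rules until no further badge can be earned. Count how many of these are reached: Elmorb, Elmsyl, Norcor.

With Zormir and Zanwyn, Elmorb is earned (Rule 4).
With Elmorb, Elmsyl is earned (Rule 7).
With Elmsyl and Kelbry, Zanfal is earned (Rule 3).
With Zanfal and Elmsyl, Norcor is earned (Rule 9).
Elmorb: reached.
Elmsyl: reached.
Norcor: reached.
All 3 are reached.

3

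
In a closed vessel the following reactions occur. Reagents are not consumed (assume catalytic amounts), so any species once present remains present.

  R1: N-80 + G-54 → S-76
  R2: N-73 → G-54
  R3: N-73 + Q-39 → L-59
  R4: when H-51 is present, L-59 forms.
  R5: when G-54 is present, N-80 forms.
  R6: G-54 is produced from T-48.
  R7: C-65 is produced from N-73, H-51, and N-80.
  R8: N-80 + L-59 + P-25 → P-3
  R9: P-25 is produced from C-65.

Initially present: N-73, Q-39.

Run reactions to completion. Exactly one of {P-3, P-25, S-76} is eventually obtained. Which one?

S-76

N-73 present → G-54 forms (R2).
G-54 present → N-80 forms (R5).
N-80 and G-54 present → S-76 forms (R1).
P-25 would need C-65 (R9), but C-65 never forms. P-3 would need N-80, L-59, and P-25 (R8), but P-25 never forms.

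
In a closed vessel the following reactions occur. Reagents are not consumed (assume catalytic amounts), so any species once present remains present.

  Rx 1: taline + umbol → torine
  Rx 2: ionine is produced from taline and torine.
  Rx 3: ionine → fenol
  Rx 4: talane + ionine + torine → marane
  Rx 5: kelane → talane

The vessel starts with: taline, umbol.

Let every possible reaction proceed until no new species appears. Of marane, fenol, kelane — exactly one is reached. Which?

taline and umbol present → torine forms (Rx 1).
taline and torine present → ionine forms (Rx 2).
ionine present → fenol forms (Rx 3).
No rule produces kelane, and it is not given. marane would need talane, ionine, and torine (Rx 4), but talane never forms.

fenol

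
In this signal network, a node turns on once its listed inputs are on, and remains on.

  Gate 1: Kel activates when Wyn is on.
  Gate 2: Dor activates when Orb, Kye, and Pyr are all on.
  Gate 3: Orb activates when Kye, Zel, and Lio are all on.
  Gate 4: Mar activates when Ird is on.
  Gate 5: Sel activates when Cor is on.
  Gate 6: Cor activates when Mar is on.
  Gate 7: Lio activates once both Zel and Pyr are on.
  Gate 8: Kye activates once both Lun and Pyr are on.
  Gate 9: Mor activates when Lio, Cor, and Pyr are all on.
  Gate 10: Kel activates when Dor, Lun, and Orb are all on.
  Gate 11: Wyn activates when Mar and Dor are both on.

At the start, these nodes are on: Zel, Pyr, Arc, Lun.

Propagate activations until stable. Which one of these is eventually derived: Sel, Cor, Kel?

Kel

Zel and Pyr are on, so Lio activates (Gate 7).
Lun and Pyr are on, so Kye activates (Gate 8).
Kye, Zel, and Lio are on, so Orb activates (Gate 3).
Orb, Kye, and Pyr are on, so Dor activates (Gate 2).
Dor, Lun, and Orb are on, so Kel activates (Gate 10).
Cor would need Mar (Gate 6), but Mar never turns on. Sel would need Cor (Gate 5), but Cor never turns on.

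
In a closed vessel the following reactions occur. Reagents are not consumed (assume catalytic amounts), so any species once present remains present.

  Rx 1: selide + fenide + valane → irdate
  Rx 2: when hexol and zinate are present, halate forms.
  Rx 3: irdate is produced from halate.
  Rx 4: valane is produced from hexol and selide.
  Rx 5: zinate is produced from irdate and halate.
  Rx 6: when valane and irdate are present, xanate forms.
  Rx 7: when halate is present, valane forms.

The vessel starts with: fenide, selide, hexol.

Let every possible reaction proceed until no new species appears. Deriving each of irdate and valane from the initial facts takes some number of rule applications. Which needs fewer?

valane: hexol and selide present → valane forms (Rx 4). [1 rule application]
irdate: hexol and selide present → valane forms (Rx 4). selide, fenide, and valane present → irdate forms (Rx 1). [2 rule applications]
valane needs fewer.

valane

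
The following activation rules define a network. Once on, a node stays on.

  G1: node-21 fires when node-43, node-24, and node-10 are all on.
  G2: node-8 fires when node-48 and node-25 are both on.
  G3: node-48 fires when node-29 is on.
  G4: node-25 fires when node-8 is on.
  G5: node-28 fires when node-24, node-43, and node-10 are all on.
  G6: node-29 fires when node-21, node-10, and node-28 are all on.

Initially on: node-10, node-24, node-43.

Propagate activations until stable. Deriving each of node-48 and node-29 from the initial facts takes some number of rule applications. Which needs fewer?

node-29

node-29: G5: node-24, node-43, and node-10 on → node-28 on. node-43, node-24, and node-10 are on, so node-21 fires (G1). node-21, node-10, and node-28 are on, so node-29 fires (G6). [3 rule applications]
node-48: G5: node-24, node-43, and node-10 on → node-28 on. node-43, node-24, and node-10 are on, so node-21 fires (G1). node-21, node-10, and node-28 are on, so node-29 fires (G6). G3: node-29 on → node-48 on. [4 rule applications]
node-29 needs fewer.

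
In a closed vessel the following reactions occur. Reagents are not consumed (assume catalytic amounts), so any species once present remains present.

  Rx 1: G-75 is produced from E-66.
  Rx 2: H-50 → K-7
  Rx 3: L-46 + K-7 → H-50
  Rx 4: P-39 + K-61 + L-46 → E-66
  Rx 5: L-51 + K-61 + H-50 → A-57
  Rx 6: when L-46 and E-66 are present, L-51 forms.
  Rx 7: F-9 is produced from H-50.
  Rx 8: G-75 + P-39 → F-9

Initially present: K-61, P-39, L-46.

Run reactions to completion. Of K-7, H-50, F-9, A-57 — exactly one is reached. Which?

F-9

P-39, K-61, and L-46 present → E-66 forms (Rx 4).
E-66 present → G-75 forms (Rx 1).
G-75 and P-39 present → F-9 forms (Rx 8).
A-57 would need L-51, K-61, and H-50 (Rx 5), but H-50 never forms. H-50 would need L-46 and K-7 (Rx 3), but K-7 never forms. K-7 would need H-50 (Rx 2), but H-50 never forms.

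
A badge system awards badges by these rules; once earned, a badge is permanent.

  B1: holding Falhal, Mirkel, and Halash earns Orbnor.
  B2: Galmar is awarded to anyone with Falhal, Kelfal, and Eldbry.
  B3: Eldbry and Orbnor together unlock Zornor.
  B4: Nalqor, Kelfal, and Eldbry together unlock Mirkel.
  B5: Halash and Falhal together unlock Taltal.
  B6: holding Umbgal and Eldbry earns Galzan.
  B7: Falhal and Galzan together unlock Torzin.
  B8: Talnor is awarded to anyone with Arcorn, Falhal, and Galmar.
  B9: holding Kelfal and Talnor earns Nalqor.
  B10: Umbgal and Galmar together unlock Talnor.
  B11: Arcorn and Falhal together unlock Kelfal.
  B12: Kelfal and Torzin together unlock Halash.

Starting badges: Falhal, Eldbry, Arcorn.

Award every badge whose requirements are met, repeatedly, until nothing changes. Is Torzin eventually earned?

No

Torzin would need Falhal and Galzan (B7), but Galzan is never earned.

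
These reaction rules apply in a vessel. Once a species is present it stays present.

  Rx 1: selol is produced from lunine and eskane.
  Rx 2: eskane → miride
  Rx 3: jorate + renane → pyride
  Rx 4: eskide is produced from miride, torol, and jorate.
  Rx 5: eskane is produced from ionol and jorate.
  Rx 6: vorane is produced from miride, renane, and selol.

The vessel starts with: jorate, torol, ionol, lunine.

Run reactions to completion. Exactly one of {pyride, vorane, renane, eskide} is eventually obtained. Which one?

eskide

ionol and jorate present → eskane forms (Rx 5).
eskane present → miride forms (Rx 2).
miride, torol, and jorate present → eskide forms (Rx 4).
pyride would need jorate and renane (Rx 3), but renane never forms. No rule produces renane, and it is not given. vorane would need miride, renane, and selol (Rx 6), but renane never forms.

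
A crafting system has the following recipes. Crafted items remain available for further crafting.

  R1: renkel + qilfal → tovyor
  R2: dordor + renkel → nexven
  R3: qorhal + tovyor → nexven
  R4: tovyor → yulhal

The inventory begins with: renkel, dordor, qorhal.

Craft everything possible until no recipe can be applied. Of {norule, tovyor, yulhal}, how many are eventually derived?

No rule produces norule, and it is not given.
tovyor would need renkel and qilfal (R1), but qilfal is never obtained.
yulhal would need tovyor (R4), but tovyor is never obtained.
None of the 3 are reached.

0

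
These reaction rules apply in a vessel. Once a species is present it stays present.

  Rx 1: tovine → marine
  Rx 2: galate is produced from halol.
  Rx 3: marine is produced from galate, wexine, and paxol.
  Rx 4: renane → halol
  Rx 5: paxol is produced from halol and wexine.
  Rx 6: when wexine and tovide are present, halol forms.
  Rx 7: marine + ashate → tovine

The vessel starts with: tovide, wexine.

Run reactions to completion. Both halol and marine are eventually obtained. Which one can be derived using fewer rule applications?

halol: wexine and tovide present → halol forms (Rx 6). [1 rule application]
marine: wexine and tovide present → halol forms (Rx 6). halol present → galate forms (Rx 2). halol and wexine present → paxol forms (Rx 5). galate, wexine, and paxol present → marine forms (Rx 3). [4 rule applications]
halol needs fewer.

halol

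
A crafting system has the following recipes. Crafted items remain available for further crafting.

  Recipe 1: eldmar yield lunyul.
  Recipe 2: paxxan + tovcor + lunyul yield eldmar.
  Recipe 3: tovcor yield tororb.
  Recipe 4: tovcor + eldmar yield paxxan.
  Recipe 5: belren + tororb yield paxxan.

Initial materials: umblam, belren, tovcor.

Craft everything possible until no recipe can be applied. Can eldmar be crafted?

No

eldmar would need paxxan, tovcor, and lunyul (Recipe 2), but lunyul is never obtained.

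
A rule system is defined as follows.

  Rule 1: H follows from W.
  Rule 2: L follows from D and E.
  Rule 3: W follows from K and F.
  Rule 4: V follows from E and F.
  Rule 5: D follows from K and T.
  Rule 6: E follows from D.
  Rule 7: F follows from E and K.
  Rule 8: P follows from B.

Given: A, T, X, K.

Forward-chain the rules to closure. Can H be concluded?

Yes

From K and T, Rule 5 gives D.
From D, Rule 6 gives E.
E and K hold, so F follows (Rule 7).
From K and F, Rule 3 gives W.
W holds, so H follows (Rule 1).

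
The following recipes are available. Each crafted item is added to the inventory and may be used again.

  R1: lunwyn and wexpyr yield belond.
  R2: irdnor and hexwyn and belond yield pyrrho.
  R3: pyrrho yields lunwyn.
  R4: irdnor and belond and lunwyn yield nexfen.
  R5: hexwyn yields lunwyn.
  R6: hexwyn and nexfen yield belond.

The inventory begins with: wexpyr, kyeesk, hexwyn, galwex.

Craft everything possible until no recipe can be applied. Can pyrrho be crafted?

No

pyrrho would need irdnor, hexwyn, and belond (R2), but irdnor is never obtained.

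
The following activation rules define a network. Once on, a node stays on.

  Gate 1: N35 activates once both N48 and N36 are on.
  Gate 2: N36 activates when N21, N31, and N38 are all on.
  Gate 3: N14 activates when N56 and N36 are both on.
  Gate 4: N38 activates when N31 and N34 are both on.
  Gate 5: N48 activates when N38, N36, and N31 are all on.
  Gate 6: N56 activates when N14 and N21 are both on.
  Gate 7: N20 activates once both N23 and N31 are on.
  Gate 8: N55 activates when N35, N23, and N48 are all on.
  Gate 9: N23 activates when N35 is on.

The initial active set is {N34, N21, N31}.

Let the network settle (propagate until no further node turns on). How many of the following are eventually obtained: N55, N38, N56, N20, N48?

4

Gate 4: N31 and N34 on → N38 on.
Gate 2: N21, N31, and N38 on → N36 on.
N38, N36, and N31 are on, so N48 activates (Gate 5).
N48 and N36 are on, so N35 activates (Gate 1).
N35 is on, so N23 activates (Gate 9).
N35, N23, and N48 are on, so N55 activates (Gate 8).
Gate 7: N23 and N31 on → N20 on.
N55: reached.
N38: reached.
N56 would need N14 and N21 (Gate 6), but N14 never turns on.
N20: reached.
N48: reached.
Reached: N55, N38, N20, and N48 — 4 of the 5.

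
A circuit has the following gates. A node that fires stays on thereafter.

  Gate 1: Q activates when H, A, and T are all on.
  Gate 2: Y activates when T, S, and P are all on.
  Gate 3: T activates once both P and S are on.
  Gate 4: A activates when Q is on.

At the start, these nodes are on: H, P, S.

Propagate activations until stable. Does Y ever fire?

Gate 3: P and S on → T on.
T, S, and P are on, so Y activates (Gate 2).

Yes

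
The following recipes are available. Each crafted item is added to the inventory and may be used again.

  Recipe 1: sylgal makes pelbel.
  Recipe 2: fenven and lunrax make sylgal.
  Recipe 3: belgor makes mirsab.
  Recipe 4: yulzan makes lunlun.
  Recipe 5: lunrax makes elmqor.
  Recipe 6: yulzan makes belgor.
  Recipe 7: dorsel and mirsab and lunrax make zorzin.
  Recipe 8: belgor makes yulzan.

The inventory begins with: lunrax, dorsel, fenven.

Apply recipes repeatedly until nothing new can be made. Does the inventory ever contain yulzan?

No

yulzan would need belgor (Recipe 8), but belgor is never obtained.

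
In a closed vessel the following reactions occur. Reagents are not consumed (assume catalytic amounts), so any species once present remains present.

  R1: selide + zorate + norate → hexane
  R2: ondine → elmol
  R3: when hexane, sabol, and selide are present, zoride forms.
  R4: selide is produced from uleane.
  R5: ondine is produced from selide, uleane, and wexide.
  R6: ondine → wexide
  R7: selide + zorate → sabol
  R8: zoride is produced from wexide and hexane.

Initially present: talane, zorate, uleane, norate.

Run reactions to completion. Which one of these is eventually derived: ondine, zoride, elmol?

uleane present → selide forms (R4).
selide, zorate, and norate present → hexane forms (R1).
selide and zorate present → sabol forms (R7).
hexane, sabol, and selide present → zoride forms (R3).
elmol would need ondine (R2), but ondine never forms. ondine would need selide, uleane, and wexide (R5), but wexide never forms.

zoride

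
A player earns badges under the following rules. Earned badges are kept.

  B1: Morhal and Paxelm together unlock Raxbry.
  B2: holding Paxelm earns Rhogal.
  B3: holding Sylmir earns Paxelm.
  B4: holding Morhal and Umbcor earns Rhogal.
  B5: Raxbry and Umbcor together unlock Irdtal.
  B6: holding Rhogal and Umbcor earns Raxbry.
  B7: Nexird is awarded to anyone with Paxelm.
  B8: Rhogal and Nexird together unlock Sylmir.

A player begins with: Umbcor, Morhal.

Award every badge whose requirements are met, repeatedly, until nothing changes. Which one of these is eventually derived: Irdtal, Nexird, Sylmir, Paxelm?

Irdtal

With Morhal and Umbcor, Rhogal is earned (B4).
With Rhogal and Umbcor, Raxbry is earned (B6).
With Raxbry and Umbcor, Irdtal is earned (B5).
Paxelm would need Sylmir (B3), but Sylmir is never earned. Sylmir would need Rhogal and Nexird (B8), but Nexird is never earned. Nexird would need Paxelm (B7), but Paxelm is never earned.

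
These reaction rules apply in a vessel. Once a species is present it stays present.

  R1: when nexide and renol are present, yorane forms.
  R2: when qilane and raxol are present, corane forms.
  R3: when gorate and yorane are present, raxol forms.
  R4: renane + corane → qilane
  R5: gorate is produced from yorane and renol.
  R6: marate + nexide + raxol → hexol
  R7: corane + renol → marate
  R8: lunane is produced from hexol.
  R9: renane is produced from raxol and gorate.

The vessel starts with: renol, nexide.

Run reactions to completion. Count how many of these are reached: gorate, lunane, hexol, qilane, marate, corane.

nexide and renol present → yorane forms (R1).
yorane and renol present → gorate forms (R5).
gorate: reached.
lunane would need hexol (R8), but hexol never forms.
hexol would need marate, nexide, and raxol (R6), but marate never forms.
qilane would need renane and corane (R4), but corane never forms.
marate would need corane and renol (R7), but corane never forms.
corane would need qilane and raxol (R2), but qilane never forms.
Reached: gorate — 1 of the 6.

1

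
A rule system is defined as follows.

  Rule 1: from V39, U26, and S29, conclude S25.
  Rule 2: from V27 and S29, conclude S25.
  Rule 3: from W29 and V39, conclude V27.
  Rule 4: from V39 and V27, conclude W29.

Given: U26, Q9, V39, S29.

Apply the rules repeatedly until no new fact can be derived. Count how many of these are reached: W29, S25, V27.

From V39, U26, and S29, Rule 1 gives S25.
W29 would need V39 and V27 (Rule 4), but V27 is never established.
S25: reached.
V27 would need W29 and V39 (Rule 3), but W29 is never established.
Reached: S25 — 1 of the 3.

1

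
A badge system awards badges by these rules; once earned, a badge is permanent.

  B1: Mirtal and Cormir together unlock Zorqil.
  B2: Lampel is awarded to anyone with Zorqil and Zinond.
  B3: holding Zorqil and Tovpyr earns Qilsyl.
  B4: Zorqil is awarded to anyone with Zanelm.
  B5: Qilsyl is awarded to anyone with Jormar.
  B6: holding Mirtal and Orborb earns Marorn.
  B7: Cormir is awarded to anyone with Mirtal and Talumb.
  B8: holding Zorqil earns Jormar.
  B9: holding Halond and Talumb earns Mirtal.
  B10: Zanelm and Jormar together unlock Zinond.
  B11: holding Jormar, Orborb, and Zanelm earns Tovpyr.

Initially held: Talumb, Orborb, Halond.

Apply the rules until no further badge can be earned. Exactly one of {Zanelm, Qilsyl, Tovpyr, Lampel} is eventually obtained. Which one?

Qilsyl

With Halond and Talumb, Mirtal is earned (B9).
With Mirtal and Talumb, Cormir is earned (B7).
With Mirtal and Cormir, Zorqil is earned (B1).
With Zorqil, Jormar is earned (B8).
With Jormar, Qilsyl is earned (B5).
Lampel would need Zorqil and Zinond (B2), but Zinond is never earned. Tovpyr would need Jormar, Orborb, and Zanelm (B11), but Zanelm is never earned. No rule produces Zanelm, and it is not given.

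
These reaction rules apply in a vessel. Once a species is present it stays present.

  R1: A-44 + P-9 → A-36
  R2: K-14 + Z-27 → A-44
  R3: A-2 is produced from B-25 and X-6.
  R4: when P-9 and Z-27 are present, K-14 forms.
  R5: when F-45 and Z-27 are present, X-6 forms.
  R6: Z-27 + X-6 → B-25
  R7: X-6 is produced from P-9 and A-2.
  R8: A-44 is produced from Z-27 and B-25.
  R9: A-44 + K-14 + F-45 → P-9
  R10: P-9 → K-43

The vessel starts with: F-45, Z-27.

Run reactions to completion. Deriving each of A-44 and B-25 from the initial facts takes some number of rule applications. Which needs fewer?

B-25: F-45 and Z-27 present → X-6 forms (R5). Z-27 and X-6 present → B-25 forms (R6). [2 rule applications]
A-44: F-45 and Z-27 present → X-6 forms (R5). Z-27 and X-6 present → B-25 forms (R6). Z-27 and B-25 present → A-44 forms (R8). [3 rule applications]
B-25 needs fewer.

B-25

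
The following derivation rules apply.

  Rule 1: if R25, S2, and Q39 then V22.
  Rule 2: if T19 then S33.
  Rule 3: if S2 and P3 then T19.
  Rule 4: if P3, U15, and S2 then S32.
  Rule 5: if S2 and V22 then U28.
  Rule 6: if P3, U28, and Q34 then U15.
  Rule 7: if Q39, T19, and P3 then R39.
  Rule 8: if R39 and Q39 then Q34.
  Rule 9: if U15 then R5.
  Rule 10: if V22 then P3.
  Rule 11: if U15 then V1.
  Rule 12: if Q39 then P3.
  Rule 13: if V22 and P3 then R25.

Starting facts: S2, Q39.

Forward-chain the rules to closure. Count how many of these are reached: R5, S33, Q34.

Q39 holds, so P3 follows (Rule 12).
S2 and P3 hold, so T19 follows (Rule 3).
T19 holds, so S33 follows (Rule 2).
Q39, T19, and P3 hold, so R39 follows (Rule 7).
R39 and Q39 hold, so Q34 follows (Rule 8).
R5 would need U15 (Rule 9), but U15 is never established.
S33: reached.
Q34: reached.
Reached: S33 and Q34 — 2 of the 3.

2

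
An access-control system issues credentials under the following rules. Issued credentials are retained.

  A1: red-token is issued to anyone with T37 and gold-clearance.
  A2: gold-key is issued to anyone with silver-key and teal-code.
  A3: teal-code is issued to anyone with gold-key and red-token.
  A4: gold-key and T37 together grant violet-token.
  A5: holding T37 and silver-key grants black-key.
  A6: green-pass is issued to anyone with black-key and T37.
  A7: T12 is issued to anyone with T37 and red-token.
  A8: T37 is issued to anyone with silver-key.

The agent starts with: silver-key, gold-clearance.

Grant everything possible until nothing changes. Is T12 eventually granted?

Holding silver-key grants T37 (A8).
Holding T37 and gold-clearance grants red-token (A1).
Holding T37 and red-token grants T12 (A7).

Yes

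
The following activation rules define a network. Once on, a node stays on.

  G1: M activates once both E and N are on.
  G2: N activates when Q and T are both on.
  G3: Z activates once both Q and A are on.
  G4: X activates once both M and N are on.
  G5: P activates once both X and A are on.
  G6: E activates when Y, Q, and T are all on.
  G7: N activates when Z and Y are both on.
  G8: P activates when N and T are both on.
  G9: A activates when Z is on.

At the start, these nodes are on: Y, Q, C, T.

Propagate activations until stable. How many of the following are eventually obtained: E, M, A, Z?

G2: Q and T on → N on.
Y, Q, and T are on, so E activates (G6).
E and N are on, so M activates (G1).
E: reached.
M: reached.
A would need Z (G9), but Z never turns on.
Z would need Q and A (G3), but A never turns on.
Reached: E and M — 2 of the 4.

2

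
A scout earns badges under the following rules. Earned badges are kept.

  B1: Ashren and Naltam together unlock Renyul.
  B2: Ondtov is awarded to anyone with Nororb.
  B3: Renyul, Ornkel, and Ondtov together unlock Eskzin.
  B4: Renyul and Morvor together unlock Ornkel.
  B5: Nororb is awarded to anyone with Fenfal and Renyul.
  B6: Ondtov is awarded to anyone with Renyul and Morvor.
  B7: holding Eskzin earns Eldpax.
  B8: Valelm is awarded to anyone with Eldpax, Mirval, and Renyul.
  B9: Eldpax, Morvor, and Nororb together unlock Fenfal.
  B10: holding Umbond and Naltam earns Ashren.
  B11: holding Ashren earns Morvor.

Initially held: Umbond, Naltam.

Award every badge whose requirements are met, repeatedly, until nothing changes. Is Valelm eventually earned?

No

Valelm would need Eldpax, Mirval, and Renyul (B8), but Mirval is never earned.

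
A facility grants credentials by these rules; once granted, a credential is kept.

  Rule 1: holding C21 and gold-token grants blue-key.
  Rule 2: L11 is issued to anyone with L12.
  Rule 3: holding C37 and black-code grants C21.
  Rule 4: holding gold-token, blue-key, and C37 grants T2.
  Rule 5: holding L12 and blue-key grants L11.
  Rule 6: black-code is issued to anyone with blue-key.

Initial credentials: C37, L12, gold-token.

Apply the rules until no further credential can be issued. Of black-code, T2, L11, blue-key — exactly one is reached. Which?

L11

Holding L12 grants L11 (Rule 2).
black-code would need blue-key (Rule 6), but blue-key is never granted. blue-key would need C21 and gold-token (Rule 1), but C21 is never granted. T2 would need gold-token, blue-key, and C37 (Rule 4), but blue-key is never granted.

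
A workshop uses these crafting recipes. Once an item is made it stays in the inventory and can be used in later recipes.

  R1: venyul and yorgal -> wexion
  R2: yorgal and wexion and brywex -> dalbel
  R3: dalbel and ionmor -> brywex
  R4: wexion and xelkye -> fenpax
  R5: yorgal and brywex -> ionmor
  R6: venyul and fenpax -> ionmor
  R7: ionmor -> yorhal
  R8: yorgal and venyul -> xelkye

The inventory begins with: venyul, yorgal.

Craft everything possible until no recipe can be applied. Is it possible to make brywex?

brywex would need dalbel and ionmor (R3), but dalbel is never obtained.

No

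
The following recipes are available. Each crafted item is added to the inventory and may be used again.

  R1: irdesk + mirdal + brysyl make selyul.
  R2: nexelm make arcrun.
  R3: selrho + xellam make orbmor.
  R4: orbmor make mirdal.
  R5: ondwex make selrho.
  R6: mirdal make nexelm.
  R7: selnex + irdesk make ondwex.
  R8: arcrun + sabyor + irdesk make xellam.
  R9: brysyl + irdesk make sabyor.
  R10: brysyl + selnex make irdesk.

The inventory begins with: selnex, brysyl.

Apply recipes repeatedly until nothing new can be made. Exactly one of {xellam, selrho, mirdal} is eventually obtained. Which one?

selrho

Using R10, brysyl and selnex make irdesk.
selnex + irdesk → ondwex (R7).
Using R5, ondwex makes selrho.
xellam would need arcrun, sabyor, and irdesk (R8), but arcrun is never obtained. mirdal would need orbmor (R4), but orbmor is never obtained.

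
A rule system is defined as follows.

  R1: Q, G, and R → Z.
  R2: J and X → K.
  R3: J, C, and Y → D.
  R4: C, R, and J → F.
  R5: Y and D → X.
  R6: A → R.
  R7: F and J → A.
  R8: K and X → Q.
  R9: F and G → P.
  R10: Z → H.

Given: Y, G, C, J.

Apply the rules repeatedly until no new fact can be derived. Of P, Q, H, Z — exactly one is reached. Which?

J, C, and Y hold, so D follows (R3).
Y and D hold, so X follows (R5).
From J and X, R2 gives K.
K and X hold, so Q follows (R8).
P would need F and G (R9), but F is never established. H would need Z (R10), but Z is never established. Z would need Q, G, and R (R1), but R is never established.

Q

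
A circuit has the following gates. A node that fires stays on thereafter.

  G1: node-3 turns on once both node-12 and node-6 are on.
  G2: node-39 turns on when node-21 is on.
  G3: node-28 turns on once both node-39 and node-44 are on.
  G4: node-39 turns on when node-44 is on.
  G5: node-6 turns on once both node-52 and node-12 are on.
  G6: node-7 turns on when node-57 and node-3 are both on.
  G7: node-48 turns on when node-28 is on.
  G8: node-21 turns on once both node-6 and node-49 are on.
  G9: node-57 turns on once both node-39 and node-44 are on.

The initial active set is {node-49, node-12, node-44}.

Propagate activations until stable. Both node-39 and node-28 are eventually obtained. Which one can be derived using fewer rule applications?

node-39

node-39: G4: node-44 on → node-39 on. [1 rule application]
node-28: node-44 is on, so node-39 turns on (G4). node-39 and node-44 are on, so node-28 turns on (G3). [2 rule applications]
node-39 needs fewer.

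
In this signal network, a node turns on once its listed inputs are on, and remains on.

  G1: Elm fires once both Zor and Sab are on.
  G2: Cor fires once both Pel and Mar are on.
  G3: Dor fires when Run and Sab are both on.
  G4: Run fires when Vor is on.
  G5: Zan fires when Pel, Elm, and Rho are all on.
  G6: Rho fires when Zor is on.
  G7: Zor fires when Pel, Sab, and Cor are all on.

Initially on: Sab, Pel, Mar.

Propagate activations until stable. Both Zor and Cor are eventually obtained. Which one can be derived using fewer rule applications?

Cor: Pel and Mar are on, so Cor fires (G2). [1 rule application]
Zor: Pel and Mar are on, so Cor fires (G2). G7: Pel, Sab, and Cor on → Zor on. [2 rule applications]
Cor needs fewer.

Cor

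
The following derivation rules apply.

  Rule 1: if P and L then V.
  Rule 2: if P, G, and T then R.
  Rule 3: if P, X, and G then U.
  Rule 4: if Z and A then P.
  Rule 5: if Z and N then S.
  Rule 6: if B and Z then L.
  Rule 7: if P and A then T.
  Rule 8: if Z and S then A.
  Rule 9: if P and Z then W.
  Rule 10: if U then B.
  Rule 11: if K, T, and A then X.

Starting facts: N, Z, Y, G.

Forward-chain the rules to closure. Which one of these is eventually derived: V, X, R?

R

Z and N hold, so S follows (Rule 5).
From Z and S, Rule 8 gives A.
From Z and A, Rule 4 gives P.
P and A hold, so T follows (Rule 7).
From P, G, and T, Rule 2 gives R.
V would need P and L (Rule 1), but L is never established. X would need K, T, and A (Rule 11), but K is never established.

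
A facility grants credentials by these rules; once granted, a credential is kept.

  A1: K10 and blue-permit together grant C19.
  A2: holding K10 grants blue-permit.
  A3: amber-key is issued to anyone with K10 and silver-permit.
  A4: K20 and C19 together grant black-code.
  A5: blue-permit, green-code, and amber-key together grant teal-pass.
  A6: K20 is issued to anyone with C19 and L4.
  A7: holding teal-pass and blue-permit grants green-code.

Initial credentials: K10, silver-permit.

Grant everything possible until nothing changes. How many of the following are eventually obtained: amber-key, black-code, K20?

1

Holding K10 and silver-permit grants amber-key (A3).
amber-key: reached.
black-code would need K20 and C19 (A4), but K20 is never granted.
K20 would need C19 and L4 (A6), but L4 is never granted.
Reached: amber-key — 1 of the 3.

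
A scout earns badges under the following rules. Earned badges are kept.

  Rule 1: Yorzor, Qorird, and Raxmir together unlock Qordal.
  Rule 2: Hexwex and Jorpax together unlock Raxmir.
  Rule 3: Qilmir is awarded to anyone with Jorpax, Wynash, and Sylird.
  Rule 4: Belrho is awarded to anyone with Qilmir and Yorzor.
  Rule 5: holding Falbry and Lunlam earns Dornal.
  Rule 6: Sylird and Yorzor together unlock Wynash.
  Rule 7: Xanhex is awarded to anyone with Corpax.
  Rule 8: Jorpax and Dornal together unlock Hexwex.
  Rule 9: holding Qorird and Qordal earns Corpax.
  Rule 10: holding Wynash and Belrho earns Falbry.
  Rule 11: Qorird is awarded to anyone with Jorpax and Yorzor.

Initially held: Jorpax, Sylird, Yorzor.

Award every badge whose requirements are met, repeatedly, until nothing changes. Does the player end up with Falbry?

With Sylird and Yorzor, Wynash is earned (Rule 6).
With Jorpax, Wynash, and Sylird, Qilmir is earned (Rule 3).
With Qilmir and Yorzor, Belrho is earned (Rule 4).
With Wynash and Belrho, Falbry is earned (Rule 10).

Yes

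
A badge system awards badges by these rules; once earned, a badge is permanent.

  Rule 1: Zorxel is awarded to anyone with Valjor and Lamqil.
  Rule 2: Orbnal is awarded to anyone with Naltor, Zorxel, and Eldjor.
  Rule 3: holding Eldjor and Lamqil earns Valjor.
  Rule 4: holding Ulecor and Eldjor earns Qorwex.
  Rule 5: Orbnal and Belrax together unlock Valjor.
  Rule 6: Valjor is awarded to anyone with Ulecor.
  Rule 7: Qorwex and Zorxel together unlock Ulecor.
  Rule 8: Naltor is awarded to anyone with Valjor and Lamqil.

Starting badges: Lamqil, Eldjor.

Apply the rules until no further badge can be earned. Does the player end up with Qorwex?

No

Qorwex would need Ulecor and Eldjor (Rule 4), but Ulecor is never earned.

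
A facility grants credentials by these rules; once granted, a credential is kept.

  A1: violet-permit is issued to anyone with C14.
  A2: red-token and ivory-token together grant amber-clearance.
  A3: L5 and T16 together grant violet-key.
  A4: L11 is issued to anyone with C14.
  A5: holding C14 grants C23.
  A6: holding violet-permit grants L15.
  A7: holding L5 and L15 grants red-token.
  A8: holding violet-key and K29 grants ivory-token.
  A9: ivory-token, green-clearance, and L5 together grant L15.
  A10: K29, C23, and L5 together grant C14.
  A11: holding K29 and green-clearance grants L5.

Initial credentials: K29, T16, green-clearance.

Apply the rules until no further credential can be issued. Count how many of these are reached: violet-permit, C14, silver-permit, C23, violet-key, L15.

Holding K29 and green-clearance grants L5 (A11).
Holding L5 and T16 grants violet-key (A3).
Holding violet-key and K29 grants ivory-token (A8).
Holding ivory-token, green-clearance, and L5 grants L15 (A9).
violet-permit would need C14 (A1), but C14 is never granted.
C14 would need K29, C23, and L5 (A10), but C23 is never granted.
No rule produces silver-permit, and it is not given.
C23 would need C14 (A5), but C14 is never granted.
violet-key: reached.
L15: reached.
Reached: violet-key and L15 — 2 of the 6.

2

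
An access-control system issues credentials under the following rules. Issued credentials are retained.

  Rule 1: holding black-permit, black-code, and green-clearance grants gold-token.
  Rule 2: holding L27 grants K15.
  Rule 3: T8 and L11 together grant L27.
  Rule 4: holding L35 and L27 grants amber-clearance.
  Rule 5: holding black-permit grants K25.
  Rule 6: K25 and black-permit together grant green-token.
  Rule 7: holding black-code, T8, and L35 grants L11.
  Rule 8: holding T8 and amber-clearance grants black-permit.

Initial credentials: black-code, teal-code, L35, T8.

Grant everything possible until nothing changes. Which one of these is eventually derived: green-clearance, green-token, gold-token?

Holding black-code, T8, and L35 grants L11 (Rule 7).
Holding T8 and L11 grants L27 (Rule 3).
Holding L35 and L27 grants amber-clearance (Rule 4).
Holding T8 and amber-clearance grants black-permit (Rule 8).
Holding black-permit grants K25 (Rule 5).
Holding K25 and black-permit grants green-token (Rule 6).
No rule produces green-clearance, and it is not given. gold-token would need black-permit, black-code, and green-clearance (Rule 1), but green-clearance is never granted.

green-token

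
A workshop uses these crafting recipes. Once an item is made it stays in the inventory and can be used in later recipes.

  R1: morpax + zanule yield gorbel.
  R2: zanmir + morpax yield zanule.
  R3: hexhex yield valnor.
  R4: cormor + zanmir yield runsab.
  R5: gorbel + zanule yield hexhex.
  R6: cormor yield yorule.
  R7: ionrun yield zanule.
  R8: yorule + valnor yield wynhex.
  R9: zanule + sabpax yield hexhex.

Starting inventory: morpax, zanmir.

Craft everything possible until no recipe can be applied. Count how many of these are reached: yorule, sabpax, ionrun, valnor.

1

Using R2, zanmir and morpax make zanule.
morpax + zanule → gorbel (R1).
Using R5, gorbel and zanule make hexhex.
Using R3, hexhex makes valnor.
yorule would need cormor (R6), but cormor is never obtained.
No rule produces sabpax, and it is not given.
No rule produces ionrun, and it is not given.
valnor: reached.
Reached: valnor — 1 of the 4.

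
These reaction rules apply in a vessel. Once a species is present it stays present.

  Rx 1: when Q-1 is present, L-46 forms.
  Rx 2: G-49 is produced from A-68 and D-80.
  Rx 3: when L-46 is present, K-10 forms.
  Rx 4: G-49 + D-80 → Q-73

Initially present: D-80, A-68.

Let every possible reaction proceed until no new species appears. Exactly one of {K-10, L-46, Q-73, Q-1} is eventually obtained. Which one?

Q-73

A-68 and D-80 present → G-49 forms (Rx 2).
G-49 and D-80 present → Q-73 forms (Rx 4).
K-10 would need L-46 (Rx 3), but L-46 never forms. No rule produces Q-1, and it is not given. L-46 would need Q-1 (Rx 1), but Q-1 never forms.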